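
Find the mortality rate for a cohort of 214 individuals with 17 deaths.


Mortality rate = 17 / 214 = 0.079439 ≈ 0.0794

0.0794


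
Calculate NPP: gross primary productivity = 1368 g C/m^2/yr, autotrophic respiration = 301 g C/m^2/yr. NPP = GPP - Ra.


NPP = GPP - Ra = 1368 - 301 = 1067 g C/m^2/yr

1067 g C/m^2/yr


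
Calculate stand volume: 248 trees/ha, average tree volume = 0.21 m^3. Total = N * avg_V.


V_stand = 248 * 0.21 = 52.08 ≈ 52.1 m^3/ha

52.1 m^3/ha


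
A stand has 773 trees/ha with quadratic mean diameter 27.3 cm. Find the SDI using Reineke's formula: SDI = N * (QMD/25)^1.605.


QMD/25 = 27.3/25 = 1.092
(1.092)^1.605 = exp(1.605 * ln(1.092)) = exp(1.605 * 0.0880109) = exp(0.141257) = 1.15172
SDI = 773 * 1.15172 = 890.280 ≈ 890

890


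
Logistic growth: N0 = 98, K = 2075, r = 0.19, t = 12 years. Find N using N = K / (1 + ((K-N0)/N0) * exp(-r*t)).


(K - N0)/N0 = (2075 - 98)/98 = 1977/98 = 20.1735
r*t = 0.19 * 12 = 2.28; exp(-2.28) = 0.102284
20.1735 * 0.102284 = 2.06343
1 + 2.06343 = 3.06343
N = 2075 / 3.06343 = 677.345 ≈ 677

677


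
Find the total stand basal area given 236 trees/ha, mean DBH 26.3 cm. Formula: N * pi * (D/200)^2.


(D/200)^2 = (26.3/200)^2 = 0.1315^2 = 0.01729225
Individual BA = 3.141593 * 0.01729225 = 0.0543252 m^2
Stand BA = 236 * 0.0543252 = 12.8207 ≈ 12.82 m^2/ha

12.82 m^2/ha


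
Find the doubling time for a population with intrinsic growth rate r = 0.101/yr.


td = ln(2) / 0.101 = 0.693147 / 0.101 = 6.86284 ≈ 6.9 years

6.9 years


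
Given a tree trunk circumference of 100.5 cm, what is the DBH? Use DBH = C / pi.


DBH = C / pi = 100.5 / 3.141593 = 31.9901 ≈ 31.99 cm

31.99 cm


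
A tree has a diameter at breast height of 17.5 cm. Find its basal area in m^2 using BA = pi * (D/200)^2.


D/200 = 17.5/200 = 0.0875 m
(D/200)^2 = 0.0875^2 = 0.00765625
BA = 3.141593 * 0.00765625 = 0.0240528 ≈ 0.0241 m^2

0.0241 m^2


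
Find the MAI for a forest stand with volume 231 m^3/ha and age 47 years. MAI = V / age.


MAI = 231 / 47 = 4.9149 ≈ 4.91 m^3/ha/yr

4.91 m^3/ha/yr


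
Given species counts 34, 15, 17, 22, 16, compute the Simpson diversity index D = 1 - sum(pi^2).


Total N = 34 + 15 + 17 + 22 + 16 = 104
Per-species terms:
  p = 34/104 = 0.326923; p^2 = 0.326923^2 = 0.106879
  p = 15/104 = 0.144231; p^2 = 0.144231^2 = 0.020803
  p = 17/104 = 0.163462; p^2 = 0.163462^2 = 0.026720
  p = 22/104 = 0.211538; p^2 = 0.211538^2 = 0.044748
  p = 16/104 = 0.153846; p^2 = 0.153846^2 = 0.023669
sum(p^2) = 0.106879 + 0.020803 + 0.026720 + 0.044748 + 0.023669 = 0.222819
D = 1 - 0.222819 = 0.777181 ≈ 0.7772

0.7772


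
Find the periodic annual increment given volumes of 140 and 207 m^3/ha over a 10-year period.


PAI = (V2 - V1) / period = (207 - 140) / 10 = 67 / 10 = 6.70 m^3/ha/yr

6.70 m^3/ha/yr


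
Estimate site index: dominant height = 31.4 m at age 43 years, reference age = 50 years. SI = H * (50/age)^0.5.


50/43 = 1.16279
(1.16279)^0.5 = 1.07833
SI = 31.4 * 1.07833 = 33.8596 ≈ 33.9 m

33.9 m


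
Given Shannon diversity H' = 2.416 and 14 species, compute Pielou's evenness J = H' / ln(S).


ln(14) = 2.63906
J = H' / ln(S) = 2.416 / 2.63906 = 0.915477 ≈ 0.9155

0.9155


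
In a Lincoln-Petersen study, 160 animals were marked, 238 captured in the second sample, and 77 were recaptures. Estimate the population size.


N = M * C / R = 160 * 238 / 77 = 38080 / 77 = 494.55 ≈ 495

495 individuals


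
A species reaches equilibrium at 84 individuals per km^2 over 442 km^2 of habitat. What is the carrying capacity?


K = 84 * 442 = 37128 individuals

37128 individuals


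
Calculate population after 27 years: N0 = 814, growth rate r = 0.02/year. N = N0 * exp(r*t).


r*t = 0.02 * 27 = 0.54
exp(0.54) = 1.71601
N = 814 * 1.71601 = 1396.83 ≈ 1397

1397


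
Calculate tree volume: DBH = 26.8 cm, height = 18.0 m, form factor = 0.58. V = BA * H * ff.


(D/200)^2 = (26.8/200)^2 = 0.134^2 = 0.017956
BA = 3.141593 * 0.017956 = 0.0564104 m^2
V = 0.0564104 * 18.0 * 0.58 = 0.588925 ≈ 0.589 m^3

0.589 m^3


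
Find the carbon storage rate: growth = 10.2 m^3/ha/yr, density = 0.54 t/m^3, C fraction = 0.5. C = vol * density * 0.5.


C = 10.2 * 0.54 * 0.5 = 2.754 ≈ 2.75 t C/ha/yr

2.75 t C/ha/yr


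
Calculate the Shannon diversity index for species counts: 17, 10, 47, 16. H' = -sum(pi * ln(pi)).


Total N = 17 + 10 + 47 + 16 = 90
Per-species terms:
  p = 17/90 = 0.188889; ln(p) = -1.666596; p*ln(p) = 0.188889 * (-1.666596) = -0.314802
  p = 10/90 = 0.111111; ln(p) = -2.197226; p*ln(p) = 0.111111 * (-2.197226) = -0.244136
  p = 47/90 = 0.522222; ln(p) = -0.649662; p*ln(p) = 0.522222 * (-0.649662) = -0.339268
  p = 16/90 = 0.177778; ln(p) = -1.727220; p*ln(p) = 0.177778 * (-1.727220) = -0.307062
sum(p*ln(p)) = (-0.314802) + (-0.244136) + (-0.339268) + (-0.307062) = -1.205268
H' = -(-1.205268) = 1.205268 ≈ 1.2053

1.2053


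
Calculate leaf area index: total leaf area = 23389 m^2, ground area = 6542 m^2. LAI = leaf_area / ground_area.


LAI = 23389 / 6542 = 3.5752 ≈ 3.58

3.58


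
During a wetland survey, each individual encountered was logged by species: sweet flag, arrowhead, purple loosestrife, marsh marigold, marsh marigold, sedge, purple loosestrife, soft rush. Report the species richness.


Total individuals logged = 8
Distinct species (count of individuals): sweet flag (1), arrowhead (1), purple loosestrife (2), marsh marigold (2), sedge (1), soft rush (1)
Species richness = number of distinct species = 6

6


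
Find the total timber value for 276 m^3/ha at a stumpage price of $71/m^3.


Value = 276 * 71 = $19596/ha

$19596/ha


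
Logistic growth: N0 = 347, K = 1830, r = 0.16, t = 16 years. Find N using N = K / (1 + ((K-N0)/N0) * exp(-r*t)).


(K - N0)/N0 = (1830 - 347)/347 = 1483/347 = 4.27378
r*t = 0.16 * 16 = 2.56; exp(-2.56) = 0.0773047
4.27378 * 0.0773047 = 0.330383
1 + 0.330383 = 1.33038
N = 1830 / 1.33038 = 1375.55 ≈ 1376

1376


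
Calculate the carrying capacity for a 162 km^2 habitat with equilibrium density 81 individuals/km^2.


K = 81 * 162 = 13122 individuals

13122 individuals


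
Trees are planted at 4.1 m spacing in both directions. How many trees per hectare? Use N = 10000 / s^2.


N = 10000 / 4.1^2 = 10000 / 16.81 = 594.884 ≈ 595 trees/ha

595 trees/ha


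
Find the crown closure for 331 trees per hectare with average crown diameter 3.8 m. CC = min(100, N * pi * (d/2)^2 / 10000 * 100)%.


(d/2)^2 = (3.8/2)^2 = 1.9^2 = 3.61
Crown area = 3.141593 * 3.61 = 11.3412 m^2
N * area / 10000 * 100 = 331 * 11.3412 / 10000 * 100 = 37.5394
CC = min(100, 37.5394) = 37.5394 ≈ 37.5%

37.5%


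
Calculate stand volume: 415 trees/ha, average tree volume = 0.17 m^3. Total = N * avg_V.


V_stand = 415 * 0.17 = 70.55 ≈ 70.6 m^3/ha

70.6 m^3/ha


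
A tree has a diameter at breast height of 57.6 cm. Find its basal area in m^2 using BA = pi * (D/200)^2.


D/200 = 57.6/200 = 0.288 m
(D/200)^2 = 0.288^2 = 0.082944
BA = 3.141593 * 0.082944 = 0.260576 ≈ 0.2606 m^2

0.2606 m^2


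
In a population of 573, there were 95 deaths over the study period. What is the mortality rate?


Mortality rate = 95 / 573 = 0.165794 ≈ 0.1658

0.1658


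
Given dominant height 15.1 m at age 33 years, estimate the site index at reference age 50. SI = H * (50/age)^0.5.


50/33 = 1.51515
(1.51515)^0.5 = 1.23091
SI = 15.1 * 1.23091 = 18.5867 ≈ 18.6 m

18.6 m


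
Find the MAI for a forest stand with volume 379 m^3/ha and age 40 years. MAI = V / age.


MAI = 379 / 40 = 9.4750 ≈ 9.48 m^3/ha/yr

9.48 m^3/ha/yr


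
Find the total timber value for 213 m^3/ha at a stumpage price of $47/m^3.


Value = 213 * 47 = $10011/ha

$10011/ha


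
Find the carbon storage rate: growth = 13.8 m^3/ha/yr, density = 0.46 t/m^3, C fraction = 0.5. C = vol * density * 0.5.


C = 13.8 * 0.46 * 0.5 = 3.174 ≈ 3.17 t C/ha/yr

3.17 t C/ha/yr


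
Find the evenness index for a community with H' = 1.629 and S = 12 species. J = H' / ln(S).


ln(12) = 2.48491
J = H' / ln(S) = 1.629 / 2.48491 = 0.655557 ≈ 0.6556

0.6556


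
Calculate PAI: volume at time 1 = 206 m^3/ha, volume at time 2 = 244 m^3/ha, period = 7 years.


PAI = (V2 - V1) / period = (244 - 206) / 7 = 38 / 7 = 5.4286 ≈ 5.43 m^3/ha/yr

5.43 m^3/ha/yr


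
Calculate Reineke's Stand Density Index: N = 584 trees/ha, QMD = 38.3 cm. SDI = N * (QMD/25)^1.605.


QMD/25 = 38.3/25 = 1.532
(1.532)^1.605 = exp(1.605 * ln(1.532)) = exp(1.605 * 0.426574) = exp(0.684651) = 1.98308
SDI = 584 * 1.98308 = 1158.12 ≈ 1158

1158


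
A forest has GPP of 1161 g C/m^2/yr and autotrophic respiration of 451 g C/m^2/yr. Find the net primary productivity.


NPP = GPP - Ra = 1161 - 451 = 710 g C/m^2/yr

710 g C/m^2/yr


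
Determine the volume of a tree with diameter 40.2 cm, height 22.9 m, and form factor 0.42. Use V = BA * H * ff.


(D/200)^2 = (40.2/200)^2 = 0.201^2 = 0.040401
BA = 3.141593 * 0.040401 = 0.126923 m^2
V = 0.126923 * 22.9 * 0.42 = 1.22075 ≈ 1.221 m^3

1.221 m^3


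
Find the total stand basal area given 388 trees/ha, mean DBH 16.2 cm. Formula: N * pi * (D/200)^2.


(D/200)^2 = (16.2/200)^2 = 0.081^2 = 0.006561
Individual BA = 3.141593 * 0.006561 = 0.0206120 m^2
Stand BA = 388 * 0.0206120 = 7.99746 ≈ 8.00 m^2/ha

8.00 m^2/ha


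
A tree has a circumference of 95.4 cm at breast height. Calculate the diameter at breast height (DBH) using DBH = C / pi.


DBH = C / pi = 95.4 / 3.141593 = 30.3668 ≈ 30.37 cm

30.37 cm


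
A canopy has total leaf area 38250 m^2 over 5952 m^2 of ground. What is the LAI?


LAI = 38250 / 5952 = 6.4264 ≈ 6.43

6.43


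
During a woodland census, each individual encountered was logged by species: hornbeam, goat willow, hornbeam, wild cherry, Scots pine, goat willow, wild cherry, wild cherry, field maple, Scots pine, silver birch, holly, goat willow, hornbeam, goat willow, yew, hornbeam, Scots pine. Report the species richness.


Total individuals logged = 18
Distinct species (count of individuals): hornbeam (4), goat willow (4), wild cherry (3), Scots pine (3), field maple (1), silver birch (1), holly (1), yew (1)
Species richness = number of distinct species = 8

8


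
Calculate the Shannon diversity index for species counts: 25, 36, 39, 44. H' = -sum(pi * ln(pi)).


Total N = 25 + 36 + 39 + 44 = 144
Per-species terms:
  p = 25/144 = 0.173611; ln(p) = -1.750938; p*ln(p) = 0.173611 * (-1.750938) = -0.303982
  p = 36/144 = 0.250000; ln(p) = -1.386294; p*ln(p) = 0.250000 * (-1.386294) = -0.346574
  p = 39/144 = 0.270833; ln(p) = -1.306253; p*ln(p) = 0.270833 * (-1.306253) = -0.353776
  p = 44/144 = 0.305556; ln(p) = -1.185622; p*ln(p) = 0.305556 * (-1.185622) = -0.362274
sum(p*ln(p)) = (-0.303982) + (-0.346574) + (-0.353776) + (-0.362274) = -1.366606
H' = -(-1.366606) = 1.366606 ≈ 1.3666

1.3666


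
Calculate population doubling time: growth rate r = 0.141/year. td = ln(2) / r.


td = ln(2) / 0.141 = 0.693147 / 0.141 = 4.91594 ≈ 4.9 years

4.9 years


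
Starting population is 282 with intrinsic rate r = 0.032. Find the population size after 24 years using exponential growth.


r*t = 0.032 * 24 = 0.768
exp(0.768) = 2.15545
N = 282 * 2.15545 = 607.837 ≈ 608

608


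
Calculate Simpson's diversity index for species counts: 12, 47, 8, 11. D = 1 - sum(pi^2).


Total N = 12 + 47 + 8 + 11 = 78
Per-species terms:
  p = 12/78 = 0.153846; p^2 = 0.153846^2 = 0.023669
  p = 47/78 = 0.602564; p^2 = 0.602564^2 = 0.363083
  p = 8/78 = 0.102564; p^2 = 0.102564^2 = 0.010519
  p = 11/78 = 0.141026; p^2 = 0.141026^2 = 0.019888
sum(p^2) = 0.023669 + 0.363083 + 0.010519 + 0.019888 = 0.417159
D = 1 - 0.417159 = 0.582841 ≈ 0.5828

0.5828


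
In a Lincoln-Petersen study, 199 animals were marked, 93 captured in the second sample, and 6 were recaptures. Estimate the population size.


N = M * C / R = 199 * 93 / 6 = 18507 / 6 = 3084.50 ≈ 3085

3085 individuals


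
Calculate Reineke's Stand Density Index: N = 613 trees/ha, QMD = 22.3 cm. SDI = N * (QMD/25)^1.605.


QMD/25 = 22.3/25 = 0.892
(0.892)^1.605 = exp(1.605 * ln(0.892)) = exp(1.605 * (-0.114289)) = exp(-0.183434) = 0.832407
SDI = 613 * 0.832407 = 510.265 ≈ 510

510


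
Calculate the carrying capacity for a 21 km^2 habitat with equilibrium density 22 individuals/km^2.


K = 22 * 21 = 462 individuals

462 individuals


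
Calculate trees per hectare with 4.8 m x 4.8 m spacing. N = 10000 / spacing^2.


N = 10000 / 4.8^2 = 10000 / 23.04 = 434.028 ≈ 434 trees/ha

434 trees/ha


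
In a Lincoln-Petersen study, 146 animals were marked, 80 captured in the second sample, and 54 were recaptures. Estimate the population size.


N = M * C / R = 146 * 80 / 54 = 11680 / 54 = 216.30 ≈ 216

216 individuals


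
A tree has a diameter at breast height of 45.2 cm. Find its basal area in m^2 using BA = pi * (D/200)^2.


D/200 = 45.2/200 = 0.226 m
(D/200)^2 = 0.226^2 = 0.051076
BA = 3.141593 * 0.051076 = 0.160460 ≈ 0.1605 m^2

0.1605 m^2


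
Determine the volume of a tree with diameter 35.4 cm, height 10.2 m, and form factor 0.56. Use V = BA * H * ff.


(D/200)^2 = (35.4/200)^2 = 0.177^2 = 0.031329
BA = 3.141593 * 0.031329 = 0.0984230 m^2
V = 0.0984230 * 10.2 * 0.56 = 0.562192 ≈ 0.562 m^3

0.562 m^3


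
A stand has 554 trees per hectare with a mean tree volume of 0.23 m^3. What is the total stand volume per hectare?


V_stand = 554 * 0.23 = 127.42 ≈ 127.4 m^3/ha

127.4 m^3/ha


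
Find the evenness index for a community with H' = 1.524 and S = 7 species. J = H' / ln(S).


ln(7) = 1.94591
J = H' / ln(S) = 1.524 / 1.94591 = 0.783181 ≈ 0.7832

0.7832


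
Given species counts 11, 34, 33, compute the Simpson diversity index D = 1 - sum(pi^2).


Total N = 11 + 34 + 33 = 78
Per-species terms:
  p = 11/78 = 0.141026; p^2 = 0.141026^2 = 0.019888
  p = 34/78 = 0.435897; p^2 = 0.435897^2 = 0.190006
  p = 33/78 = 0.423077; p^2 = 0.423077^2 = 0.178994
sum(p^2) = 0.019888 + 0.190006 + 0.178994 = 0.388888
D = 1 - 0.388888 = 0.611112 ≈ 0.6111

0.6111


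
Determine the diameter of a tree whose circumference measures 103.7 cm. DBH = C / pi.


DBH = C / pi = 103.7 / 3.141593 = 33.0087 ≈ 33.01 cm

33.01 cm


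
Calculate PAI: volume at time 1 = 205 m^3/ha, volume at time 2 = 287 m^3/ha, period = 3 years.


PAI = (V2 - V1) / period = (287 - 205) / 3 = 82 / 3 = 27.3333 ≈ 27.33 m^3/ha/yr

27.33 m^3/ha/yr


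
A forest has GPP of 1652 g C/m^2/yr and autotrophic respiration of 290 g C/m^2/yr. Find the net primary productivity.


NPP = GPP - Ra = 1652 - 290 = 1362 g C/m^2/yr

1362 g C/m^2/yr


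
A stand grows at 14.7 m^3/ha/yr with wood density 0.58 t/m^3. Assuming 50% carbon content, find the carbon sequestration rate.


C = 14.7 * 0.58 * 0.5 = 4.263 ≈ 4.26 t C/ha/yr

4.26 t C/ha/yr


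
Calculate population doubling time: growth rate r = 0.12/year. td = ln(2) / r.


td = ln(2) / 0.12 = 0.693147 / 0.12 = 5.77623 ≈ 5.8 years

5.8 years


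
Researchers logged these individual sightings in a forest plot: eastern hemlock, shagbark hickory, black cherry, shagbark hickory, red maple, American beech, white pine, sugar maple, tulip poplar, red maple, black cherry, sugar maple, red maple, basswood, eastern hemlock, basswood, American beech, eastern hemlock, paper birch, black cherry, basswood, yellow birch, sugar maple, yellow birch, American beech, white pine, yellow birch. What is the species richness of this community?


Total individuals logged = 27
Distinct species (count of individuals): eastern hemlock (3), shagbark hickory (2), black cherry (3), red maple (3), American beech (3), white pine (2), sugar maple (3), tulip poplar (1), basswood (3), paper birch (1), yellow birch (3)
Species richness = number of distinct species = 11

11


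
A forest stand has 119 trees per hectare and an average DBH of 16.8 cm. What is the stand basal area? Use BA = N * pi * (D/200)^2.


(D/200)^2 = (16.8/200)^2 = 0.084^2 = 0.007056
Individual BA = 3.141593 * 0.007056 = 0.0221671 m^2
Stand BA = 119 * 0.0221671 = 2.63788 ≈ 2.64 m^2/ha

2.64 m^2/ha


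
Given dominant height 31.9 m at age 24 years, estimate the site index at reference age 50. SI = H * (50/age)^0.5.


50/24 = 2.08333
(2.08333)^0.5 = 1.44337
SI = 31.9 * 1.44337 = 46.0435 ≈ 46.0 m

46.0 m


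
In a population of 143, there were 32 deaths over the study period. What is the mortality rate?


Mortality rate = 32 / 143 = 0.223776 ≈ 0.2238

0.2238


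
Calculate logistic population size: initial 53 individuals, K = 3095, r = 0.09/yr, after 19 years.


(K - N0)/N0 = (3095 - 53)/53 = 3042/53 = 57.3962
r*t = 0.09 * 19 = 1.71; exp(-1.71) = 0.180866
57.3962 * 0.180866 = 10.3810
1 + 10.3810 = 11.3810
N = 3095 / 11.3810 = 271.944 ≈ 272

272


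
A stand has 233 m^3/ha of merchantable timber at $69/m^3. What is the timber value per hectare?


Value = 233 * 69 = $16077/ha

$16077/ha


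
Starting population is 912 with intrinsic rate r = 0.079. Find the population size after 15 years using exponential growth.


r*t = 0.079 * 15 = 1.185
exp(1.185) = 3.27069
N = 912 * 3.27069 = 2982.87 ≈ 2983

2983


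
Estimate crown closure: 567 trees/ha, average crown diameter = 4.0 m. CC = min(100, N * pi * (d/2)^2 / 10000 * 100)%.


(d/2)^2 = (4.0/2)^2 = 2^2 = 4
Crown area = 3.141593 * 4 = 12.5664 m^2
N * area / 10000 * 100 = 567 * 12.5664 / 10000 * 100 = 71.2515
CC = min(100, 71.2515) = 71.2515 ≈ 71.3%

71.3%


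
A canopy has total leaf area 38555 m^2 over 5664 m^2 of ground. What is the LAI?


LAI = 38555 / 5664 = 6.8070 ≈ 6.81

6.81


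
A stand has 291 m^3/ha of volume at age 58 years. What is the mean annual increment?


MAI = 291 / 58 = 5.0172 ≈ 5.02 m^3/ha/yr

5.02 m^3/ha/yr


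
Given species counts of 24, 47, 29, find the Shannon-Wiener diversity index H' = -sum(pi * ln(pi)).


Total N = 24 + 47 + 29 = 100
Per-species terms:
  p = 24/100 = 0.240000; ln(p) = -1.427116; p*ln(p) = 0.240000 * (-1.427116) = -0.342508
  p = 47/100 = 0.470000; ln(p) = -0.755023; p*ln(p) = 0.470000 * (-0.755023) = -0.354861
  p = 29/100 = 0.290000; ln(p) = -1.237874; p*ln(p) = 0.290000 * (-1.237874) = -0.358983
sum(p*ln(p)) = (-0.342508) + (-0.354861) + (-0.358983) = -1.056352
H' = -(-1.056352) = 1.056352 ≈ 1.0564

1.0564


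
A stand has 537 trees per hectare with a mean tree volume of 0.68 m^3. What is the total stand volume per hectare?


V_stand = 537 * 0.68 = 365.16 ≈ 365.2 m^3/ha

365.2 m^3/ha


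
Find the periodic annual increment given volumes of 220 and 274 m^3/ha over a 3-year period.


PAI = (V2 - V1) / period = (274 - 220) / 3 = 54 / 3 = 18.00 m^3/ha/yr

18.00 m^3/ha/yr


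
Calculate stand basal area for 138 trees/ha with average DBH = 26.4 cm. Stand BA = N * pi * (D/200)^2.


(D/200)^2 = (26.4/200)^2 = 0.132^2 = 0.017424
Individual BA = 3.141593 * 0.017424 = 0.0547391 m^2
Stand BA = 138 * 0.0547391 = 7.55400 ≈ 7.55 m^2/ha

7.55 m^2/ha


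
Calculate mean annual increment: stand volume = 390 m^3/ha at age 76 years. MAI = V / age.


MAI = 390 / 76 = 5.1316 ≈ 5.13 m^3/ha/yr

5.13 m^3/ha/yr


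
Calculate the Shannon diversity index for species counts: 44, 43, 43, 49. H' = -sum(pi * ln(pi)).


Total N = 44 + 43 + 43 + 49 = 179
Per-species terms:
  p = 44/179 = 0.245810; ln(p) = -1.403196; p*ln(p) = 0.245810 * (-1.403196) = -0.344920
  p = 43/179 = 0.240223; ln(p) = -1.426188; p*ln(p) = 0.240223 * (-1.426188) = -0.342603
  p = 43/179 = 0.240223; ln(p) = -1.426188; p*ln(p) = 0.240223 * (-1.426188) = -0.342603
  p = 49/179 = 0.273743; ln(p) = -1.295566; p*ln(p) = 0.273743 * (-1.295566) = -0.354652
sum(p*ln(p)) = (-0.344920) + (-0.342603) + (-0.342603) + (-0.354652) = -1.384778
H' = -(-1.384778) = 1.384778 ≈ 1.3848

1.3848


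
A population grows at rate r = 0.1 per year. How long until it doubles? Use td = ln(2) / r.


td = ln(2) / 0.1 = 0.693147 / 0.1 = 6.93147 ≈ 6.9 years

6.9 years


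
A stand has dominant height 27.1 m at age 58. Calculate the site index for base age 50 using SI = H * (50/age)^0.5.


50/58 = 0.862069
(0.862069)^0.5 = 0.928477
SI = 27.1 * 0.928477 = 25.1617 ≈ 25.2 m

25.2 m


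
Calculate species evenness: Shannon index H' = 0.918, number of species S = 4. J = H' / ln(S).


ln(4) = 1.38629
J = H' / ln(S) = 0.918 / 1.38629 = 0.662199 ≈ 0.6622

0.6622


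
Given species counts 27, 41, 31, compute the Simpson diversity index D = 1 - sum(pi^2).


Total N = 27 + 41 + 31 = 99
Per-species terms:
  p = 27/99 = 0.272727; p^2 = 0.272727^2 = 0.074380
  p = 41/99 = 0.414141; p^2 = 0.414141^2 = 0.171513
  p = 31/99 = 0.313131; p^2 = 0.313131^2 = 0.098051
sum(p^2) = 0.074380 + 0.171513 + 0.098051 = 0.343944
D = 1 - 0.343944 = 0.656056 ≈ 0.6561

0.6561


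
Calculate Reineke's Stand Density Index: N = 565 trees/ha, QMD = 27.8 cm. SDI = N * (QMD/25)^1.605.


QMD/25 = 27.8/25 = 1.112
(1.112)^1.605 = exp(1.605 * ln(1.112)) = exp(1.605 * 0.106160) = exp(0.170387) = 1.18576
SDI = 565 * 1.18576 = 669.954 ≈ 670

670


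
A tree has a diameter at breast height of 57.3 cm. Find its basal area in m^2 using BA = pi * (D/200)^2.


D/200 = 57.3/200 = 0.2865 m
(D/200)^2 = 0.2865^2 = 0.08208225
BA = 3.141593 * 0.08208225 = 0.257869 ≈ 0.2579 m^2

0.2579 m^2


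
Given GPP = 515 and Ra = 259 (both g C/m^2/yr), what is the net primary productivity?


NPP = GPP - Ra = 515 - 259 = 256 g C/m^2/yr

256 g C/m^2/yr


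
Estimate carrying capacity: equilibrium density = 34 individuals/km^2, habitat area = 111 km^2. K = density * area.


K = 34 * 111 = 3774 individuals

3774 individuals


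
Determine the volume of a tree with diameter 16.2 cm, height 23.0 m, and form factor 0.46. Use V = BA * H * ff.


(D/200)^2 = (16.2/200)^2 = 0.081^2 = 0.006561
BA = 3.141593 * 0.006561 = 0.0206120 m^2
V = 0.0206120 * 23.0 * 0.46 = 0.218075 ≈ 0.218 m^3

0.218 m^3


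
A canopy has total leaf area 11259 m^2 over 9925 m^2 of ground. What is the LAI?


LAI = 11259 / 9925 = 1.1344 ≈ 1.13

1.13


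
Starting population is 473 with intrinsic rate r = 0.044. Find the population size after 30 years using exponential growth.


r*t = 0.044 * 30 = 1.32
exp(1.32) = 3.74342
N = 473 * 3.74342 = 1770.64 ≈ 1771

1771


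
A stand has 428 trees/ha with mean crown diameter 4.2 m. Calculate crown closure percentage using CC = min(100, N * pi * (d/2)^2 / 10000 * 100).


(d/2)^2 = (4.2/2)^2 = 2.1^2 = 4.41
Crown area = 3.141593 * 4.41 = 13.8544 m^2
N * area / 10000 * 100 = 428 * 13.8544 / 10000 * 100 = 59.2968
CC = min(100, 59.2968) = 59.2968 ≈ 59.3%

59.3%


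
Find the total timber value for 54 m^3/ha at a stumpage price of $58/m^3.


Value = 54 * 58 = $3132/ha

$3132/ha


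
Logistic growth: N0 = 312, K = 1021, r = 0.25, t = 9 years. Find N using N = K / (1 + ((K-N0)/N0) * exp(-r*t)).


(K - N0)/N0 = (1021 - 312)/312 = 709/312 = 2.27244
r*t = 0.25 * 9 = 2.25; exp(-2.25) = 0.105399
2.27244 * 0.105399 = 0.239513
1 + 0.239513 = 1.23951
N = 1021 / 1.23951 = 823.713 ≈ 824

824


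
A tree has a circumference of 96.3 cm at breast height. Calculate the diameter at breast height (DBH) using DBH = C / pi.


DBH = C / pi = 96.3 / 3.141593 = 30.6532 ≈ 30.65 cm

30.65 cm


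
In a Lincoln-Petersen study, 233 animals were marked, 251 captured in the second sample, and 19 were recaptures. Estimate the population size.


N = M * C / R = 233 * 251 / 19 = 58483 / 19 = 3078.05 ≈ 3078

3078 individuals


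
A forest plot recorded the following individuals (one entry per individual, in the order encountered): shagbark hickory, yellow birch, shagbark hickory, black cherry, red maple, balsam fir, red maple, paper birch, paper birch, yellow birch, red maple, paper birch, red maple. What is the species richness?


Total individuals logged = 13
Distinct species (count of individuals): shagbark hickory (2), yellow birch (2), black cherry (1), red maple (4), balsam fir (1), paper birch (3)
Species richness = number of distinct species = 6

6


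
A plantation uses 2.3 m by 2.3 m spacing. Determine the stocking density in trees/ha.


N = 10000 / 2.3^2 = 10000 / 5.29 = 1890.36 ≈ 1890 trees/ha

1890 trees/ha


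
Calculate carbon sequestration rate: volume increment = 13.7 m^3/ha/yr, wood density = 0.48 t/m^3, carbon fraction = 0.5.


C = 13.7 * 0.48 * 0.5 = 3.288 ≈ 3.29 t C/ha/yr

3.29 t C/ha/yr


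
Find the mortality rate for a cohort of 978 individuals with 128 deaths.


Mortality rate = 128 / 978 = 0.130879 ≈ 0.1309

0.1309


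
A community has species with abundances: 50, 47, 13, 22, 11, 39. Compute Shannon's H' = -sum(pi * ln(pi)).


Total N = 50 + 47 + 13 + 22 + 11 + 39 = 182
Per-species terms:
  p = 50/182 = 0.274725; ln(p) = -1.291985; p*ln(p) = 0.274725 * (-1.291985) = -0.354941
  p = 47/182 = 0.258242; ln(p) = -1.353858; p*ln(p) = 0.258242 * (-1.353858) = -0.349623
  p = 13/182 = 0.071429; ln(p) = -2.639051; p*ln(p) = 0.071429 * (-2.639051) = -0.188505
  p = 22/182 = 0.120879; ln(p) = -2.112965; p*ln(p) = 0.120879 * (-2.112965) = -0.255413
  p = 11/182 = 0.060440; ln(p) = -2.806104; p*ln(p) = 0.060440 * (-2.806104) = -0.169601
  p = 39/182 = 0.214286; ln(p) = -1.540444; p*ln(p) = 0.214286 * (-1.540444) = -0.330096
sum(p*ln(p)) = (-0.354941) + (-0.349623) + (-0.188505) + (-0.255413) + (-0.169601) + (-0.330096) = -1.648179
H' = -(-1.648179) = 1.648179 ≈ 1.6482

1.6482


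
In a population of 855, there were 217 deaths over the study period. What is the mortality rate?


Mortality rate = 217 / 855 = 0.253801 ≈ 0.2538

0.2538


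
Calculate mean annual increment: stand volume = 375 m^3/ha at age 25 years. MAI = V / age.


MAI = 375 / 25 = 15.00 m^3/ha/yr

15.00 m^3/ha/yr


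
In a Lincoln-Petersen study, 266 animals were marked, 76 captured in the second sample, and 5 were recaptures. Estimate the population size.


N = M * C / R = 266 * 76 / 5 = 20216 / 5 = 4043.20 ≈ 4043

4043 individuals


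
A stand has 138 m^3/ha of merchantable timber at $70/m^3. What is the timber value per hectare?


Value = 138 * 70 = $9660/ha

$9660/ha


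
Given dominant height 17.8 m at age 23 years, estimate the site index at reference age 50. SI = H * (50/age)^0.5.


50/23 = 2.17391
(2.17391)^0.5 = 1.47442
SI = 17.8 * 1.47442 = 26.2447 ≈ 26.2 m

26.2 m


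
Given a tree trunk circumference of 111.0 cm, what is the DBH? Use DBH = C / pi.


DBH = C / pi = 111.0 / 3.141593 = 35.3324 ≈ 35.33 cm

35.33 cm


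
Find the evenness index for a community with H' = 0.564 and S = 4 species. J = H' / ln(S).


ln(4) = 1.38629
J = H' / ln(S) = 0.564 / 1.38629 = 0.406841 ≈ 0.4068

0.4068


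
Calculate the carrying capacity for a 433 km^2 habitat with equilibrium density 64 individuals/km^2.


K = 64 * 433 = 27712 individuals

27712 individuals


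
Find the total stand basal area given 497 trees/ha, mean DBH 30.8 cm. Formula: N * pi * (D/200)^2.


(D/200)^2 = (30.8/200)^2 = 0.154^2 = 0.023716
Individual BA = 3.141593 * 0.023716 = 0.0745060 m^2
Stand BA = 497 * 0.0745060 = 37.0295 ≈ 37.03 m^2/ha

37.03 m^2/ha


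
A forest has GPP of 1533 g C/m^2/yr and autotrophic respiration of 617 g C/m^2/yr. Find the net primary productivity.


NPP = GPP - Ra = 1533 - 617 = 916 g C/m^2/yr

916 g C/m^2/yr


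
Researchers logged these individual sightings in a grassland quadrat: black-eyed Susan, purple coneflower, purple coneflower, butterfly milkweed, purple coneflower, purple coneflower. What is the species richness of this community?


Total individuals logged = 6
Distinct species (count of individuals): black-eyed Susan (1), purple coneflower (4), butterfly milkweed (1)
Species richness = number of distinct species = 3

3


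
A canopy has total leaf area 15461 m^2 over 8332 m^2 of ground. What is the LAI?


LAI = 15461 / 8332 = 1.8556 ≈ 1.86

1.86


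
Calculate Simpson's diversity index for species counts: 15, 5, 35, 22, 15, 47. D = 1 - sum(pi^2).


Total N = 15 + 5 + 35 + 22 + 15 + 47 = 139
Per-species terms:
  p = 15/139 = 0.107914; p^2 = 0.107914^2 = 0.011645
  p = 5/139 = 0.035971; p^2 = 0.035971^2 = 0.001294
  p = 35/139 = 0.251799; p^2 = 0.251799^2 = 0.063403
  p = 22/139 = 0.158273; p^2 = 0.158273^2 = 0.025050
  p = 15/139 = 0.107914; p^2 = 0.107914^2 = 0.011645
  p = 47/139 = 0.338129; p^2 = 0.338129^2 = 0.114331
sum(p^2) = 0.011645 + 0.001294 + 0.063403 + 0.025050 + 0.011645 + 0.114331 = 0.227368
D = 1 - 0.227368 = 0.772632 ≈ 0.7726

0.7726


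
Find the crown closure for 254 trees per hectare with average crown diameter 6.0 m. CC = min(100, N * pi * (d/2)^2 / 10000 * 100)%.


(d/2)^2 = (6.0/2)^2 = 3^2 = 9
Crown area = 3.141593 * 9 = 28.2743 m^2
N * area / 10000 * 100 = 254 * 28.2743 / 10000 * 100 = 71.8167
CC = min(100, 71.8167) = 71.8167 ≈ 71.8%

71.8%


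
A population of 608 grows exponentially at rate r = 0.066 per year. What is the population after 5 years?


r*t = 0.066 * 5 = 0.33
exp(0.33) = 1.39097
N = 608 * 1.39097 = 845.710 ≈ 846

846


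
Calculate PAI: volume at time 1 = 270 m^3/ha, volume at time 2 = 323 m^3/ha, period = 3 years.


PAI = (V2 - V1) / period = (323 - 270) / 3 = 53 / 3 = 17.6667 ≈ 17.67 m^3/ha/yr

17.67 m^3/ha/yr


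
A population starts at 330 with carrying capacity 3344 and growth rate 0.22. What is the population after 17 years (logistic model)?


(K - N0)/N0 = (3344 - 330)/330 = 3014/330 = 9.13333
r*t = 0.22 * 17 = 3.74; exp(-3.74) = 0.0237541
9.13333 * 0.0237541 = 0.216954
1 + 0.216954 = 1.21695
N = 3344 / 1.21695 = 2747.85 ≈ 2748

2748


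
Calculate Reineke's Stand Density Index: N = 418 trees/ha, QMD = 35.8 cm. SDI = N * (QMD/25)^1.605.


QMD/25 = 35.8/25 = 1.432
(1.432)^1.605 = exp(1.605 * ln(1.432)) = exp(1.605 * 0.359072) = exp(0.576311) = 1.77946
SDI = 418 * 1.77946 = 743.814 ≈ 744

744


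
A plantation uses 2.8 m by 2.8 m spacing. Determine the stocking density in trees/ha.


N = 10000 / 2.8^2 = 10000 / 7.84 = 1275.51 ≈ 1276 trees/ha

1276 trees/ha


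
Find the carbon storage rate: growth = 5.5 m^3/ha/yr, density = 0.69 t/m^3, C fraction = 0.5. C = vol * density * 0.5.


C = 5.5 * 0.69 * 0.5 = 1.8975 ≈ 1.90 t C/ha/yr

1.90 t C/ha/yr


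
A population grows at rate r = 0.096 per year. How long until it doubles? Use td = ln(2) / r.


td = ln(2) / 0.096 = 0.693147 / 0.096 = 7.22028 ≈ 7.2 years

7.2 years


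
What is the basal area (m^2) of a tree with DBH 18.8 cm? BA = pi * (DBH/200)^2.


D/200 = 18.8/200 = 0.094 m
(D/200)^2 = 0.094^2 = 0.008836
BA = 3.141593 * 0.008836 = 0.0277591 ≈ 0.0278 m^2

0.0278 m^2


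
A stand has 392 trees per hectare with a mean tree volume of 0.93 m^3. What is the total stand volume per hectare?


V_stand = 392 * 0.93 = 364.56 ≈ 364.6 m^3/ha

364.6 m^3/ha


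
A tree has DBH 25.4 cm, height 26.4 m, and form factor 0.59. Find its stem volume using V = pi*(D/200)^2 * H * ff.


(D/200)^2 = (25.4/200)^2 = 0.127^2 = 0.016129
BA = 3.141593 * 0.016129 = 0.0506708 m^2
V = 0.0506708 * 26.4 * 0.59 = 0.789248 ≈ 0.789 m^3

0.789 m^3


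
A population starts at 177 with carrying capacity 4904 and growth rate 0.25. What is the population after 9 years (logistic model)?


(K - N0)/N0 = (4904 - 177)/177 = 4727/177 = 26.7062
r*t = 0.25 * 9 = 2.25; exp(-2.25) = 0.105399
26.7062 * 0.105399 = 2.81481
1 + 2.81481 = 3.81481
N = 4904 / 3.81481 = 1285.52 ≈ 1286

1286


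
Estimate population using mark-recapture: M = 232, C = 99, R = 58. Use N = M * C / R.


N = M * C / R = 232 * 99 / 58 = 22968 / 58 = 396

396 individuals


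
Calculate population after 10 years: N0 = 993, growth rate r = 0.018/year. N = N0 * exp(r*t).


r*t = 0.018 * 10 = 0.18
exp(0.18) = 1.19722
N = 993 * 1.19722 = 1188.84 ≈ 1189

1189


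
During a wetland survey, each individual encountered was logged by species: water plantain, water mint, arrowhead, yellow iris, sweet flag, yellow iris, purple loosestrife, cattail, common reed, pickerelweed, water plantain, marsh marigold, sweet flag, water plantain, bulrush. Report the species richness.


Total individuals logged = 15
Distinct species (count of individuals): water plantain (3), water mint (1), arrowhead (1), yellow iris (2), sweet flag (2), purple loosestrife (1), cattail (1), common reed (1), pickerelweed (1), marsh marigold (1), bulrush (1)
Species richness = number of distinct species = 11

11


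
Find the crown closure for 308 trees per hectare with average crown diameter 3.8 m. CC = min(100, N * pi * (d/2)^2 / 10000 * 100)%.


(d/2)^2 = (3.8/2)^2 = 1.9^2 = 3.61
Crown area = 3.141593 * 3.61 = 11.3412 m^2
N * area / 10000 * 100 = 308 * 11.3412 / 10000 * 100 = 34.9309
CC = min(100, 34.9309) = 34.9309 ≈ 34.9%

34.9%


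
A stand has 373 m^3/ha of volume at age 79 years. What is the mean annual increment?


MAI = 373 / 79 = 4.7215 ≈ 4.72 m^3/ha/yr

4.72 m^3/ha/yr


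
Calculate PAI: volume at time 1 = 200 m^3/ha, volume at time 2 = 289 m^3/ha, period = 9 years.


PAI = (V2 - V1) / period = (289 - 200) / 9 = 89 / 9 = 9.8889 ≈ 9.89 m^3/ha/yr

9.89 m^3/ha/yr


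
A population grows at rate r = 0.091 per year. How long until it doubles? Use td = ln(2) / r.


td = ln(2) / 0.091 = 0.693147 / 0.091 = 7.61700 ≈ 7.6 years

7.6 years


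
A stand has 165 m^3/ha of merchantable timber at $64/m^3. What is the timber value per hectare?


Value = 165 * 64 = $10560/ha

$10560/ha


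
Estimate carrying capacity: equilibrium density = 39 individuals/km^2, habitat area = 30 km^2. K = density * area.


K = 39 * 30 = 1170 individuals

1170 individuals


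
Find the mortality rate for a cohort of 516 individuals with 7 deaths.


Mortality rate = 7 / 516 = 0.013566 ≈ 0.0136

0.0136


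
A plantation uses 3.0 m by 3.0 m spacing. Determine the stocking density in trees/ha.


N = 10000 / 3.0^2 = 10000 / 9 = 1111.11 ≈ 1111 trees/ha

1111 trees/ha


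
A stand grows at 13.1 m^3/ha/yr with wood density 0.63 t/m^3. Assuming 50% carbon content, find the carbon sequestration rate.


C = 13.1 * 0.63 * 0.5 = 4.1265 ≈ 4.13 t C/ha/yr

4.13 t C/ha/yr


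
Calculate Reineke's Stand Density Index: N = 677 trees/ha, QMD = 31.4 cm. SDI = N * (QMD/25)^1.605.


QMD/25 = 31.4/25 = 1.256
(1.256)^1.605 = exp(1.605 * ln(1.256)) = exp(1.605 * 0.227932) = exp(0.365831) = 1.44171
SDI = 677 * 1.44171 = 976.038 ≈ 976

976


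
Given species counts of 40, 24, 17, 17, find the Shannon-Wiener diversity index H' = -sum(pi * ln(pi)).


Total N = 40 + 24 + 17 + 17 = 98
Per-species terms:
  p = 40/98 = 0.408163; ln(p) = -0.896089; p*ln(p) = 0.408163 * (-0.896089) = -0.365750
  p = 24/98 = 0.244898; ln(p) = -1.406913; p*ln(p) = 0.244898 * (-1.406913) = -0.344550
  p = 17/98 = 0.173469; ln(p) = -1.751756; p*ln(p) = 0.173469 * (-1.751756) = -0.303875
  p = 17/98 = 0.173469; ln(p) = -1.751756; p*ln(p) = 0.173469 * (-1.751756) = -0.303875
sum(p*ln(p)) = (-0.365750) + (-0.344550) + (-0.303875) + (-0.303875) = -1.318050
H' = -(-1.318050) = 1.318050 ≈ 1.3181

1.3181


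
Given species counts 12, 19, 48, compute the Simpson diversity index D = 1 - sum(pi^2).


Total N = 12 + 19 + 48 = 79
Per-species terms:
  p = 12/79 = 0.151899; p^2 = 0.151899^2 = 0.023073
  p = 19/79 = 0.240506; p^2 = 0.240506^2 = 0.057843
  p = 48/79 = 0.607595; p^2 = 0.607595^2 = 0.369172
sum(p^2) = 0.023073 + 0.057843 + 0.369172 = 0.450088
D = 1 - 0.450088 = 0.549912 ≈ 0.5499

0.5499


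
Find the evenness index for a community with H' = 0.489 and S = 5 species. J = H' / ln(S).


ln(5) = 1.60944
J = H' / ln(S) = 0.489 / 1.60944 = 0.303832 ≈ 0.3038

0.3038


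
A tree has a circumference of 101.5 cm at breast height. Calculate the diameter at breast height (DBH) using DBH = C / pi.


DBH = C / pi = 101.5 / 3.141593 = 32.3084 ≈ 32.31 cm

32.31 cm


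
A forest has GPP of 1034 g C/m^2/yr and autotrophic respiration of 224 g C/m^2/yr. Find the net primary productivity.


NPP = GPP - Ra = 1034 - 224 = 810 g C/m^2/yr

810 g C/m^2/yr


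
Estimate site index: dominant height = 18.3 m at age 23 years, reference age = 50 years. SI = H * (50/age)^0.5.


50/23 = 2.17391
(2.17391)^0.5 = 1.47442
SI = 18.3 * 1.47442 = 26.9819 ≈ 27.0 m

27.0 m


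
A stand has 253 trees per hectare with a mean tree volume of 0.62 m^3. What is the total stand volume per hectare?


V_stand = 253 * 0.62 = 156.86 ≈ 156.9 m^3/ha

156.9 m^3/ha


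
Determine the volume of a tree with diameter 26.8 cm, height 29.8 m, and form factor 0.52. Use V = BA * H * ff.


(D/200)^2 = (26.8/200)^2 = 0.134^2 = 0.017956
BA = 3.141593 * 0.017956 = 0.0564104 m^2
V = 0.0564104 * 29.8 * 0.52 = 0.874136 ≈ 0.874 m^3

0.874 m^3


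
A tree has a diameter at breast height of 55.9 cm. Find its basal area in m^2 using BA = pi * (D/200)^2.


D/200 = 55.9/200 = 0.2795 m
(D/200)^2 = 0.2795^2 = 0.07812025
BA = 3.141593 * 0.07812025 = 0.245422 ≈ 0.2454 m^2

0.2454 m^2


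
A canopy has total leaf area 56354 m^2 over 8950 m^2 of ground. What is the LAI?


LAI = 56354 / 8950 = 6.2965 ≈ 6.30

6.30


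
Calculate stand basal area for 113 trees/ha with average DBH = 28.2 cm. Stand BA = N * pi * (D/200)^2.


(D/200)^2 = (28.2/200)^2 = 0.141^2 = 0.019881
Individual BA = 3.141593 * 0.019881 = 0.0624580 m^2
Stand BA = 113 * 0.0624580 = 7.05775 ≈ 7.06 m^2/ha

7.06 m^2/ha


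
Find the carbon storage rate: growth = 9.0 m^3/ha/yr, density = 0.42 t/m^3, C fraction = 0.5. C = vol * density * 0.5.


C = 9.0 * 0.42 * 0.5 = 1.89 t C/ha/yr

1.89 t C/ha/yr


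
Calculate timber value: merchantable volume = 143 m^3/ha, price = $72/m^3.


Value = 143 * 72 = $10296/ha

$10296/ha


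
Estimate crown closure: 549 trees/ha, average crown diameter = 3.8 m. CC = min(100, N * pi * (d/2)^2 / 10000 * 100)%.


(d/2)^2 = (3.8/2)^2 = 1.9^2 = 3.61
Crown area = 3.141593 * 3.61 = 11.3412 m^2
N * area / 10000 * 100 = 549 * 11.3412 / 10000 * 100 = 62.2632
CC = min(100, 62.2632) = 62.2632 ≈ 62.3%

62.3%


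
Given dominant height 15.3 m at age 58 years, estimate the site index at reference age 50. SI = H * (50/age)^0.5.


50/58 = 0.862069
(0.862069)^0.5 = 0.928477
SI = 15.3 * 0.928477 = 14.2057 ≈ 14.2 m

14.2 m


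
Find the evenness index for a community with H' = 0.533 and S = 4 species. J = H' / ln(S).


ln(4) = 1.38629
J = H' / ln(S) = 0.533 / 1.38629 = 0.384479 ≈ 0.3845

0.3845


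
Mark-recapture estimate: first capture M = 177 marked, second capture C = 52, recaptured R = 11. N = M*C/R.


N = M * C / R = 177 * 52 / 11 = 9204 / 11 = 836.73 ≈ 837

837 individuals


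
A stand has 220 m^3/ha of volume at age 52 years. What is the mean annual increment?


MAI = 220 / 52 = 4.2308 ≈ 4.23 m^3/ha/yr

4.23 m^3/ha/yr


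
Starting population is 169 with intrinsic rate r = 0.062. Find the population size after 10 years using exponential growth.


r*t = 0.062 * 10 = 0.62
exp(0.62) = 1.85893
N = 169 * 1.85893 = 314.159 ≈ 314

314


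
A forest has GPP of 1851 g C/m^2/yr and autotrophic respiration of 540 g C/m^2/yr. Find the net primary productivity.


NPP = GPP - Ra = 1851 - 540 = 1311 g C/m^2/yr

1311 g C/m^2/yr


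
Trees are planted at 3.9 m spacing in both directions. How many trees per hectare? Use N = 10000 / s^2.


N = 10000 / 3.9^2 = 10000 / 15.21 = 657.462 ≈ 657 trees/ha

657 trees/ha


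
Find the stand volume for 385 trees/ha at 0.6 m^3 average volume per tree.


V_stand = 385 * 0.6 = 231.0 m^3/ha

231.0 m^3/ha


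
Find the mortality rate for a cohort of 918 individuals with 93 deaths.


Mortality rate = 93 / 918 = 0.101307 ≈ 0.1013

0.1013


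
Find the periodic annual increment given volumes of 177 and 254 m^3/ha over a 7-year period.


PAI = (V2 - V1) / period = (254 - 177) / 7 = 77 / 7 = 11.00 m^3/ha/yr

11.00 m^3/ha/yr
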